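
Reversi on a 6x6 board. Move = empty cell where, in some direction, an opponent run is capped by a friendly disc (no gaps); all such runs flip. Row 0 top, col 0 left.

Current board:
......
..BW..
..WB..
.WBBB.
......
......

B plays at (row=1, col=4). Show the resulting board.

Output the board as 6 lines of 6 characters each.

Place B at (1,4); scan 8 dirs for brackets.
Dir NW: first cell '.' (not opp) -> no flip
Dir N: first cell '.' (not opp) -> no flip
Dir NE: first cell '.' (not opp) -> no flip
Dir W: opp run (1,3) capped by B -> flip
Dir E: first cell '.' (not opp) -> no flip
Dir SW: first cell 'B' (not opp) -> no flip
Dir S: first cell '.' (not opp) -> no flip
Dir SE: first cell '.' (not opp) -> no flip
All flips: (1,3)

Answer: ......
..BBB.
..WB..
.WBBB.
......
......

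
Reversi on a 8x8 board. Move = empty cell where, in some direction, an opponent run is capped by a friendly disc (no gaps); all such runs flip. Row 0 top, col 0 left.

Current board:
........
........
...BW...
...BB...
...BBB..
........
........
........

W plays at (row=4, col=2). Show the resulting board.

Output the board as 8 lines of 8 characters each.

Place W at (4,2); scan 8 dirs for brackets.
Dir NW: first cell '.' (not opp) -> no flip
Dir N: first cell '.' (not opp) -> no flip
Dir NE: opp run (3,3) capped by W -> flip
Dir W: first cell '.' (not opp) -> no flip
Dir E: opp run (4,3) (4,4) (4,5), next='.' -> no flip
Dir SW: first cell '.' (not opp) -> no flip
Dir S: first cell '.' (not opp) -> no flip
Dir SE: first cell '.' (not opp) -> no flip
All flips: (3,3)

Answer: ........
........
...BW...
...WB...
..WBBB..
........
........
........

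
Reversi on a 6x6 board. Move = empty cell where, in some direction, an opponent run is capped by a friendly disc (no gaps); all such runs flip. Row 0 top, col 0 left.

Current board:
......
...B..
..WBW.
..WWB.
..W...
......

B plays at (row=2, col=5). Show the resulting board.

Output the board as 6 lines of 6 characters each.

Answer: ......
...B..
..WBBB
..WWB.
..W...
......

Derivation:
Place B at (2,5); scan 8 dirs for brackets.
Dir NW: first cell '.' (not opp) -> no flip
Dir N: first cell '.' (not opp) -> no flip
Dir NE: edge -> no flip
Dir W: opp run (2,4) capped by B -> flip
Dir E: edge -> no flip
Dir SW: first cell 'B' (not opp) -> no flip
Dir S: first cell '.' (not opp) -> no flip
Dir SE: edge -> no flip
All flips: (2,4)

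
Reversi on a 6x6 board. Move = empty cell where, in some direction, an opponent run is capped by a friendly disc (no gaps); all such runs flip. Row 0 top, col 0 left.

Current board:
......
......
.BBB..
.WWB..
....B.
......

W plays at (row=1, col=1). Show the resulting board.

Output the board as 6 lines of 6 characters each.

Place W at (1,1); scan 8 dirs for brackets.
Dir NW: first cell '.' (not opp) -> no flip
Dir N: first cell '.' (not opp) -> no flip
Dir NE: first cell '.' (not opp) -> no flip
Dir W: first cell '.' (not opp) -> no flip
Dir E: first cell '.' (not opp) -> no flip
Dir SW: first cell '.' (not opp) -> no flip
Dir S: opp run (2,1) capped by W -> flip
Dir SE: opp run (2,2) (3,3) (4,4), next='.' -> no flip
All flips: (2,1)

Answer: ......
.W....
.WBB..
.WWB..
....B.
......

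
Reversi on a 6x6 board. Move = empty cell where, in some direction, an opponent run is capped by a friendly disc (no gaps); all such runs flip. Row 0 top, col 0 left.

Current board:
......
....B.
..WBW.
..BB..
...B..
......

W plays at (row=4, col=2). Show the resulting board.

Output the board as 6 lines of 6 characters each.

Answer: ......
....B.
..WBW.
..WW..
..WB..
......

Derivation:
Place W at (4,2); scan 8 dirs for brackets.
Dir NW: first cell '.' (not opp) -> no flip
Dir N: opp run (3,2) capped by W -> flip
Dir NE: opp run (3,3) capped by W -> flip
Dir W: first cell '.' (not opp) -> no flip
Dir E: opp run (4,3), next='.' -> no flip
Dir SW: first cell '.' (not opp) -> no flip
Dir S: first cell '.' (not opp) -> no flip
Dir SE: first cell '.' (not opp) -> no flip
All flips: (3,2) (3,3)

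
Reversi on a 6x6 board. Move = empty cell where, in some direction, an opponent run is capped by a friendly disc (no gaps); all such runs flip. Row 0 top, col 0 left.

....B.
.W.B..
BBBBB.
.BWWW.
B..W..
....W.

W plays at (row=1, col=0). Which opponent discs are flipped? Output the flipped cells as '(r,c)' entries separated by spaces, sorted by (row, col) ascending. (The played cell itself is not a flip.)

Dir NW: edge -> no flip
Dir N: first cell '.' (not opp) -> no flip
Dir NE: first cell '.' (not opp) -> no flip
Dir W: edge -> no flip
Dir E: first cell 'W' (not opp) -> no flip
Dir SW: edge -> no flip
Dir S: opp run (2,0), next='.' -> no flip
Dir SE: opp run (2,1) capped by W -> flip

Answer: (2,1)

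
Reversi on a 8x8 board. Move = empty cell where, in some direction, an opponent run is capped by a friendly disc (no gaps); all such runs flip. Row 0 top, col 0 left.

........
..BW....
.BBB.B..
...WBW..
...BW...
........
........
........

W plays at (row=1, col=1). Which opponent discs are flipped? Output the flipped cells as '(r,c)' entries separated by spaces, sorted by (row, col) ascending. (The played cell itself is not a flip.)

Answer: (1,2) (2,2)

Derivation:
Dir NW: first cell '.' (not opp) -> no flip
Dir N: first cell '.' (not opp) -> no flip
Dir NE: first cell '.' (not opp) -> no flip
Dir W: first cell '.' (not opp) -> no flip
Dir E: opp run (1,2) capped by W -> flip
Dir SW: first cell '.' (not opp) -> no flip
Dir S: opp run (2,1), next='.' -> no flip
Dir SE: opp run (2,2) capped by W -> flip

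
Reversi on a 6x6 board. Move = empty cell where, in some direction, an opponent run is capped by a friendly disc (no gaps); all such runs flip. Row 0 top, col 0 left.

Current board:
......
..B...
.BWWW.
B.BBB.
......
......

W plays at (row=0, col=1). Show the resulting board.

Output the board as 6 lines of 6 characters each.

Answer: .W....
..W...
.BWWW.
B.BBB.
......
......

Derivation:
Place W at (0,1); scan 8 dirs for brackets.
Dir NW: edge -> no flip
Dir N: edge -> no flip
Dir NE: edge -> no flip
Dir W: first cell '.' (not opp) -> no flip
Dir E: first cell '.' (not opp) -> no flip
Dir SW: first cell '.' (not opp) -> no flip
Dir S: first cell '.' (not opp) -> no flip
Dir SE: opp run (1,2) capped by W -> flip
All flips: (1,2)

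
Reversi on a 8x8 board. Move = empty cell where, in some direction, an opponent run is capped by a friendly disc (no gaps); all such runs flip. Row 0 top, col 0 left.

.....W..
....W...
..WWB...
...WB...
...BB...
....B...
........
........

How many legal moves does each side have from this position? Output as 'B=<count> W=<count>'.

-- B to move --
(0,3): no bracket -> illegal
(0,4): flips 1 -> legal
(0,6): no bracket -> illegal
(1,1): flips 2 -> legal
(1,2): flips 1 -> legal
(1,3): flips 2 -> legal
(1,5): no bracket -> illegal
(1,6): no bracket -> illegal
(2,1): flips 2 -> legal
(2,5): no bracket -> illegal
(3,1): no bracket -> illegal
(3,2): flips 1 -> legal
(4,2): flips 1 -> legal
B mobility = 7
-- W to move --
(1,3): no bracket -> illegal
(1,5): flips 1 -> legal
(2,5): flips 1 -> legal
(3,2): no bracket -> illegal
(3,5): flips 1 -> legal
(4,2): no bracket -> illegal
(4,5): flips 1 -> legal
(5,2): no bracket -> illegal
(5,3): flips 1 -> legal
(5,5): flips 1 -> legal
(6,3): no bracket -> illegal
(6,4): flips 4 -> legal
(6,5): no bracket -> illegal
W mobility = 7

Answer: B=7 W=7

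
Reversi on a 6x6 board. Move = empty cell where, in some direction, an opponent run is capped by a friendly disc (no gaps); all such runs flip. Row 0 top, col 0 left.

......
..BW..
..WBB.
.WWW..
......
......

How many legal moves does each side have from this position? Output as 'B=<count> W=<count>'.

-- B to move --
(0,2): flips 1 -> legal
(0,3): flips 1 -> legal
(0,4): no bracket -> illegal
(1,1): no bracket -> illegal
(1,4): flips 1 -> legal
(2,0): no bracket -> illegal
(2,1): flips 1 -> legal
(3,0): no bracket -> illegal
(3,4): no bracket -> illegal
(4,0): no bracket -> illegal
(4,1): flips 1 -> legal
(4,2): flips 3 -> legal
(4,3): flips 1 -> legal
(4,4): no bracket -> illegal
B mobility = 7
-- W to move --
(0,1): no bracket -> illegal
(0,2): flips 1 -> legal
(0,3): no bracket -> illegal
(1,1): flips 1 -> legal
(1,4): flips 1 -> legal
(1,5): flips 1 -> legal
(2,1): no bracket -> illegal
(2,5): flips 2 -> legal
(3,4): no bracket -> illegal
(3,5): flips 1 -> legal
W mobility = 6

Answer: B=7 W=6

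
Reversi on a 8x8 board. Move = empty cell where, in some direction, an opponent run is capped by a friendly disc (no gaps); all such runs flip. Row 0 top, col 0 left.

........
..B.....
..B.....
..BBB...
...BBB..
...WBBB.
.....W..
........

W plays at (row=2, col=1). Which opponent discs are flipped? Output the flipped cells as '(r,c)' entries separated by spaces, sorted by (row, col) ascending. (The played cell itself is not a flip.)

Dir NW: first cell '.' (not opp) -> no flip
Dir N: first cell '.' (not opp) -> no flip
Dir NE: opp run (1,2), next='.' -> no flip
Dir W: first cell '.' (not opp) -> no flip
Dir E: opp run (2,2), next='.' -> no flip
Dir SW: first cell '.' (not opp) -> no flip
Dir S: first cell '.' (not opp) -> no flip
Dir SE: opp run (3,2) (4,3) (5,4) capped by W -> flip

Answer: (3,2) (4,3) (5,4)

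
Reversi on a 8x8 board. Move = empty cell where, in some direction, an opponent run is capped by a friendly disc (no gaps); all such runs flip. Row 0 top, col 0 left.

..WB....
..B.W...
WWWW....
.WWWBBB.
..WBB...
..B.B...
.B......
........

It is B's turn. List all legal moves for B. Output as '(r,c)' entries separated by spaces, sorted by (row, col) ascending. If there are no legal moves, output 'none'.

(0,1): flips 1 -> legal
(0,4): no bracket -> illegal
(0,5): no bracket -> illegal
(1,0): flips 2 -> legal
(1,1): flips 2 -> legal
(1,3): flips 2 -> legal
(1,5): no bracket -> illegal
(2,4): no bracket -> illegal
(2,5): flips 1 -> legal
(3,0): flips 4 -> legal
(4,0): no bracket -> illegal
(4,1): flips 1 -> legal
(5,1): no bracket -> illegal
(5,3): no bracket -> illegal

Answer: (0,1) (1,0) (1,1) (1,3) (2,5) (3,0) (4,1)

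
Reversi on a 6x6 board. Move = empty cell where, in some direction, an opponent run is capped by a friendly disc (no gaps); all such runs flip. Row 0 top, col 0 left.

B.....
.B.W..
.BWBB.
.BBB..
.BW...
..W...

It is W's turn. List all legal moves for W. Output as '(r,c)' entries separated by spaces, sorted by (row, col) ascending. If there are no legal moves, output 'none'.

(0,1): no bracket -> illegal
(0,2): no bracket -> illegal
(1,0): no bracket -> illegal
(1,2): no bracket -> illegal
(1,4): no bracket -> illegal
(1,5): flips 2 -> legal
(2,0): flips 2 -> legal
(2,5): flips 2 -> legal
(3,0): flips 1 -> legal
(3,4): no bracket -> illegal
(3,5): flips 1 -> legal
(4,0): flips 2 -> legal
(4,3): flips 2 -> legal
(4,4): flips 1 -> legal
(5,0): no bracket -> illegal
(5,1): no bracket -> illegal

Answer: (1,5) (2,0) (2,5) (3,0) (3,5) (4,0) (4,3) (4,4)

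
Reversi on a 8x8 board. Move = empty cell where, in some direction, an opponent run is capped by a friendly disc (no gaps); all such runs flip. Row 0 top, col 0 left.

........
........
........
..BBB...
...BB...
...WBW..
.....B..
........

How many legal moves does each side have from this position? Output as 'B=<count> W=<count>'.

Answer: B=6 W=4

Derivation:
-- B to move --
(4,2): no bracket -> illegal
(4,5): flips 1 -> legal
(4,6): no bracket -> illegal
(5,2): flips 1 -> legal
(5,6): flips 1 -> legal
(6,2): flips 1 -> legal
(6,3): flips 1 -> legal
(6,4): no bracket -> illegal
(6,6): flips 1 -> legal
B mobility = 6
-- W to move --
(2,1): no bracket -> illegal
(2,2): flips 2 -> legal
(2,3): flips 2 -> legal
(2,4): no bracket -> illegal
(2,5): no bracket -> illegal
(3,1): no bracket -> illegal
(3,5): flips 1 -> legal
(4,1): no bracket -> illegal
(4,2): no bracket -> illegal
(4,5): no bracket -> illegal
(5,2): no bracket -> illegal
(5,6): no bracket -> illegal
(6,3): no bracket -> illegal
(6,4): no bracket -> illegal
(6,6): no bracket -> illegal
(7,4): no bracket -> illegal
(7,5): flips 1 -> legal
(7,6): no bracket -> illegal
W mobility = 4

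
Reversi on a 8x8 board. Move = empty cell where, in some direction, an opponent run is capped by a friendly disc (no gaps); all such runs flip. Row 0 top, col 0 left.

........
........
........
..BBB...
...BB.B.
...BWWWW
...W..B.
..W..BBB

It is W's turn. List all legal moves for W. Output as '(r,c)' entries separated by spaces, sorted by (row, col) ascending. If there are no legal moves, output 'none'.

Answer: (2,1) (2,2) (2,3) (2,4) (3,5) (3,6) (3,7) (5,2)

Derivation:
(2,1): flips 2 -> legal
(2,2): flips 2 -> legal
(2,3): flips 3 -> legal
(2,4): flips 2 -> legal
(2,5): no bracket -> illegal
(3,1): no bracket -> illegal
(3,5): flips 1 -> legal
(3,6): flips 1 -> legal
(3,7): flips 1 -> legal
(4,1): no bracket -> illegal
(4,2): no bracket -> illegal
(4,5): no bracket -> illegal
(4,7): no bracket -> illegal
(5,2): flips 1 -> legal
(6,2): no bracket -> illegal
(6,4): no bracket -> illegal
(6,5): no bracket -> illegal
(6,7): no bracket -> illegal
(7,4): no bracket -> illegal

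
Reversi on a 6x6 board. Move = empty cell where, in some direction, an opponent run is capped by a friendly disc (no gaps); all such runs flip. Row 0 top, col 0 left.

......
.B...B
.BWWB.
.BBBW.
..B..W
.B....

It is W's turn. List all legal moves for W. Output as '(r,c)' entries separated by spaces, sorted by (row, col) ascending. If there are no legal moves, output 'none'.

Answer: (0,0) (1,4) (2,0) (2,5) (3,0) (4,0) (4,1) (4,3) (4,4) (5,2)

Derivation:
(0,0): flips 1 -> legal
(0,1): no bracket -> illegal
(0,2): no bracket -> illegal
(0,4): no bracket -> illegal
(0,5): no bracket -> illegal
(1,0): no bracket -> illegal
(1,2): no bracket -> illegal
(1,3): no bracket -> illegal
(1,4): flips 1 -> legal
(2,0): flips 1 -> legal
(2,5): flips 1 -> legal
(3,0): flips 3 -> legal
(3,5): no bracket -> illegal
(4,0): flips 1 -> legal
(4,1): flips 1 -> legal
(4,3): flips 1 -> legal
(4,4): flips 1 -> legal
(5,0): no bracket -> illegal
(5,2): flips 2 -> legal
(5,3): no bracket -> illegal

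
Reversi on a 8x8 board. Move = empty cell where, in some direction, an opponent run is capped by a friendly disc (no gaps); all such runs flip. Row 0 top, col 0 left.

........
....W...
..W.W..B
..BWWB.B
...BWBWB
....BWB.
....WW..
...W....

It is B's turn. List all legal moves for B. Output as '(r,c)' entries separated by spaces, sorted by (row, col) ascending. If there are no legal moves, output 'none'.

Answer: (0,4) (1,2) (1,3) (2,3) (2,5) (3,6) (5,3) (5,7) (7,4) (7,5) (7,6)

Derivation:
(0,3): no bracket -> illegal
(0,4): flips 4 -> legal
(0,5): no bracket -> illegal
(1,1): no bracket -> illegal
(1,2): flips 1 -> legal
(1,3): flips 1 -> legal
(1,5): no bracket -> illegal
(2,1): no bracket -> illegal
(2,3): flips 2 -> legal
(2,5): flips 1 -> legal
(3,1): no bracket -> illegal
(3,6): flips 1 -> legal
(4,2): no bracket -> illegal
(5,3): flips 1 -> legal
(5,7): flips 1 -> legal
(6,2): no bracket -> illegal
(6,3): no bracket -> illegal
(6,6): no bracket -> illegal
(7,2): no bracket -> illegal
(7,4): flips 2 -> legal
(7,5): flips 2 -> legal
(7,6): flips 1 -> legal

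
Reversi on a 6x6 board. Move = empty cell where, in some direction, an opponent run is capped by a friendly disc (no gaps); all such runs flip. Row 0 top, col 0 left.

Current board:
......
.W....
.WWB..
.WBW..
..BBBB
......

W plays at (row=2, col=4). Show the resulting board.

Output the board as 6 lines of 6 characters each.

Answer: ......
.W....
.WWWW.
.WBW..
..BBBB
......

Derivation:
Place W at (2,4); scan 8 dirs for brackets.
Dir NW: first cell '.' (not opp) -> no flip
Dir N: first cell '.' (not opp) -> no flip
Dir NE: first cell '.' (not opp) -> no flip
Dir W: opp run (2,3) capped by W -> flip
Dir E: first cell '.' (not opp) -> no flip
Dir SW: first cell 'W' (not opp) -> no flip
Dir S: first cell '.' (not opp) -> no flip
Dir SE: first cell '.' (not opp) -> no flip
All flips: (2,3)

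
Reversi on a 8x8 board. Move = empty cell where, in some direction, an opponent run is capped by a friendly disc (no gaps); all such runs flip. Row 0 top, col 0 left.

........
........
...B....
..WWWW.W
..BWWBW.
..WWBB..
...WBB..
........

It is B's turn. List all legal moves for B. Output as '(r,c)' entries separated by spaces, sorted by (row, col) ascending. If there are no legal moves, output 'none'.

Answer: (2,1) (2,2) (2,4) (2,5) (4,1) (4,7) (5,1) (6,2) (7,2) (7,3)

Derivation:
(2,1): flips 2 -> legal
(2,2): flips 3 -> legal
(2,4): flips 3 -> legal
(2,5): flips 1 -> legal
(2,6): no bracket -> illegal
(2,7): no bracket -> illegal
(3,1): no bracket -> illegal
(3,6): no bracket -> illegal
(4,1): flips 1 -> legal
(4,7): flips 1 -> legal
(5,1): flips 2 -> legal
(5,6): no bracket -> illegal
(5,7): no bracket -> illegal
(6,1): no bracket -> illegal
(6,2): flips 2 -> legal
(7,2): flips 1 -> legal
(7,3): flips 4 -> legal
(7,4): no bracket -> illegal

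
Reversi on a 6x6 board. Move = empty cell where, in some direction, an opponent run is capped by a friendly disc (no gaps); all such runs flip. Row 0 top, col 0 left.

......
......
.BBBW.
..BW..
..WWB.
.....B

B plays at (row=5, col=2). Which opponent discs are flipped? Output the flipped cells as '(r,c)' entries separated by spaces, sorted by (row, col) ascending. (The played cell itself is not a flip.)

Answer: (4,2)

Derivation:
Dir NW: first cell '.' (not opp) -> no flip
Dir N: opp run (4,2) capped by B -> flip
Dir NE: opp run (4,3), next='.' -> no flip
Dir W: first cell '.' (not opp) -> no flip
Dir E: first cell '.' (not opp) -> no flip
Dir SW: edge -> no flip
Dir S: edge -> no flip
Dir SE: edge -> no flip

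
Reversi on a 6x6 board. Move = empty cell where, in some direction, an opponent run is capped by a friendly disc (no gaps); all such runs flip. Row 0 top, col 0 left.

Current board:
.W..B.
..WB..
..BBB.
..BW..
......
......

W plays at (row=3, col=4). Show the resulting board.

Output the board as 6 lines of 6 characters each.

Place W at (3,4); scan 8 dirs for brackets.
Dir NW: opp run (2,3) capped by W -> flip
Dir N: opp run (2,4), next='.' -> no flip
Dir NE: first cell '.' (not opp) -> no flip
Dir W: first cell 'W' (not opp) -> no flip
Dir E: first cell '.' (not opp) -> no flip
Dir SW: first cell '.' (not opp) -> no flip
Dir S: first cell '.' (not opp) -> no flip
Dir SE: first cell '.' (not opp) -> no flip
All flips: (2,3)

Answer: .W..B.
..WB..
..BWB.
..BWW.
......
......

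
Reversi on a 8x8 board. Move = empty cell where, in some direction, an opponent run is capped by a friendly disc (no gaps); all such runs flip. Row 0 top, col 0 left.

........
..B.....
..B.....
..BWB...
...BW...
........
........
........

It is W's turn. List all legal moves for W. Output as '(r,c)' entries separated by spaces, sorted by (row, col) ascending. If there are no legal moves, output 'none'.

(0,1): no bracket -> illegal
(0,2): no bracket -> illegal
(0,3): no bracket -> illegal
(1,1): flips 1 -> legal
(1,3): no bracket -> illegal
(2,1): no bracket -> illegal
(2,3): no bracket -> illegal
(2,4): flips 1 -> legal
(2,5): no bracket -> illegal
(3,1): flips 1 -> legal
(3,5): flips 1 -> legal
(4,1): no bracket -> illegal
(4,2): flips 1 -> legal
(4,5): no bracket -> illegal
(5,2): no bracket -> illegal
(5,3): flips 1 -> legal
(5,4): no bracket -> illegal

Answer: (1,1) (2,4) (3,1) (3,5) (4,2) (5,3)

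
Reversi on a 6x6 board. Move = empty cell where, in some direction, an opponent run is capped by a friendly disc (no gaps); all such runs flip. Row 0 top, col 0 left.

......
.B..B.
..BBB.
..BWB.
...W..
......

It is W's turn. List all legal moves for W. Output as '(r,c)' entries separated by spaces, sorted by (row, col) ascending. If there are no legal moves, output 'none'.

Answer: (0,0) (1,3) (1,5) (2,1) (2,5) (3,1) (3,5)

Derivation:
(0,0): flips 2 -> legal
(0,1): no bracket -> illegal
(0,2): no bracket -> illegal
(0,3): no bracket -> illegal
(0,4): no bracket -> illegal
(0,5): no bracket -> illegal
(1,0): no bracket -> illegal
(1,2): no bracket -> illegal
(1,3): flips 1 -> legal
(1,5): flips 1 -> legal
(2,0): no bracket -> illegal
(2,1): flips 1 -> legal
(2,5): flips 1 -> legal
(3,1): flips 1 -> legal
(3,5): flips 1 -> legal
(4,1): no bracket -> illegal
(4,2): no bracket -> illegal
(4,4): no bracket -> illegal
(4,5): no bracket -> illegal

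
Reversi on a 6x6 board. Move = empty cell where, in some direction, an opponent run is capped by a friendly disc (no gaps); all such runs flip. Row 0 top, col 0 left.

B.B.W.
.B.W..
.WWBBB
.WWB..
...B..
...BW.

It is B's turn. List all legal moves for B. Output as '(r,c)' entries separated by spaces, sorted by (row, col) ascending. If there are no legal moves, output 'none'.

Answer: (0,3) (1,0) (2,0) (3,0) (4,1) (5,5)

Derivation:
(0,3): flips 1 -> legal
(0,5): no bracket -> illegal
(1,0): flips 2 -> legal
(1,2): no bracket -> illegal
(1,4): no bracket -> illegal
(1,5): no bracket -> illegal
(2,0): flips 2 -> legal
(3,0): flips 2 -> legal
(4,0): no bracket -> illegal
(4,1): flips 3 -> legal
(4,2): no bracket -> illegal
(4,4): no bracket -> illegal
(4,5): no bracket -> illegal
(5,5): flips 1 -> legal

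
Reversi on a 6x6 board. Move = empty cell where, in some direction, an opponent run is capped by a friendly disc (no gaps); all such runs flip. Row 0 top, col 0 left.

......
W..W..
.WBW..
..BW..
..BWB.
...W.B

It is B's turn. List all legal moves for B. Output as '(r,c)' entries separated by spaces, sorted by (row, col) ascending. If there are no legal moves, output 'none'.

(0,0): no bracket -> illegal
(0,1): no bracket -> illegal
(0,2): no bracket -> illegal
(0,3): no bracket -> illegal
(0,4): flips 1 -> legal
(1,1): no bracket -> illegal
(1,2): no bracket -> illegal
(1,4): flips 1 -> legal
(2,0): flips 1 -> legal
(2,4): flips 2 -> legal
(3,0): no bracket -> illegal
(3,1): no bracket -> illegal
(3,4): flips 1 -> legal
(5,2): no bracket -> illegal
(5,4): flips 1 -> legal

Answer: (0,4) (1,4) (2,0) (2,4) (3,4) (5,4)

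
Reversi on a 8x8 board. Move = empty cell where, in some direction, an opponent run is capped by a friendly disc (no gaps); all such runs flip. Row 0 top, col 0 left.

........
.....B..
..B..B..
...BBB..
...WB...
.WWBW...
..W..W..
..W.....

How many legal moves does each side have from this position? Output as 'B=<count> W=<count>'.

Answer: B=6 W=6

Derivation:
-- B to move --
(3,2): no bracket -> illegal
(4,0): no bracket -> illegal
(4,1): no bracket -> illegal
(4,2): flips 1 -> legal
(4,5): no bracket -> illegal
(5,0): flips 2 -> legal
(5,5): flips 1 -> legal
(5,6): no bracket -> illegal
(6,0): no bracket -> illegal
(6,1): flips 2 -> legal
(6,3): no bracket -> illegal
(6,4): flips 1 -> legal
(6,6): no bracket -> illegal
(7,1): flips 1 -> legal
(7,3): no bracket -> illegal
(7,4): no bracket -> illegal
(7,5): no bracket -> illegal
(7,6): no bracket -> illegal
B mobility = 6
-- W to move --
(0,4): no bracket -> illegal
(0,5): no bracket -> illegal
(0,6): no bracket -> illegal
(1,1): no bracket -> illegal
(1,2): no bracket -> illegal
(1,3): no bracket -> illegal
(1,4): no bracket -> illegal
(1,6): flips 2 -> legal
(2,1): no bracket -> illegal
(2,3): flips 1 -> legal
(2,4): flips 2 -> legal
(2,6): flips 3 -> legal
(3,1): no bracket -> illegal
(3,2): no bracket -> illegal
(3,6): no bracket -> illegal
(4,2): no bracket -> illegal
(4,5): flips 1 -> legal
(4,6): no bracket -> illegal
(5,5): no bracket -> illegal
(6,3): flips 1 -> legal
(6,4): no bracket -> illegal
W mobility = 6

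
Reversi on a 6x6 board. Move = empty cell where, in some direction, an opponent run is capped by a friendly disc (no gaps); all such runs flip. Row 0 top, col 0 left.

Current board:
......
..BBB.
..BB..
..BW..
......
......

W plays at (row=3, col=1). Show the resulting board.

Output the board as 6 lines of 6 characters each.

Place W at (3,1); scan 8 dirs for brackets.
Dir NW: first cell '.' (not opp) -> no flip
Dir N: first cell '.' (not opp) -> no flip
Dir NE: opp run (2,2) (1,3), next='.' -> no flip
Dir W: first cell '.' (not opp) -> no flip
Dir E: opp run (3,2) capped by W -> flip
Dir SW: first cell '.' (not opp) -> no flip
Dir S: first cell '.' (not opp) -> no flip
Dir SE: first cell '.' (not opp) -> no flip
All flips: (3,2)

Answer: ......
..BBB.
..BB..
.WWW..
......
......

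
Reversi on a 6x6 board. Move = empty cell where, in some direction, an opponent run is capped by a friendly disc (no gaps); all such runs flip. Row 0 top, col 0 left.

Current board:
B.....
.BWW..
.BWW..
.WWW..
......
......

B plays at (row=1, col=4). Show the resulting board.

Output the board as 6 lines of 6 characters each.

Place B at (1,4); scan 8 dirs for brackets.
Dir NW: first cell '.' (not opp) -> no flip
Dir N: first cell '.' (not opp) -> no flip
Dir NE: first cell '.' (not opp) -> no flip
Dir W: opp run (1,3) (1,2) capped by B -> flip
Dir E: first cell '.' (not opp) -> no flip
Dir SW: opp run (2,3) (3,2), next='.' -> no flip
Dir S: first cell '.' (not opp) -> no flip
Dir SE: first cell '.' (not opp) -> no flip
All flips: (1,2) (1,3)

Answer: B.....
.BBBB.
.BWW..
.WWW..
......
......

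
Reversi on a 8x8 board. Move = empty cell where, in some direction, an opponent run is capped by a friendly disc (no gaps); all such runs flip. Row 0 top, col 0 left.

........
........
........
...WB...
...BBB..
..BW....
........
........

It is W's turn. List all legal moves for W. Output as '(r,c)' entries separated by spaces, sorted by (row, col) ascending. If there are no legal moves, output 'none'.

(2,3): no bracket -> illegal
(2,4): no bracket -> illegal
(2,5): no bracket -> illegal
(3,2): no bracket -> illegal
(3,5): flips 2 -> legal
(3,6): no bracket -> illegal
(4,1): no bracket -> illegal
(4,2): no bracket -> illegal
(4,6): no bracket -> illegal
(5,1): flips 1 -> legal
(5,4): no bracket -> illegal
(5,5): flips 1 -> legal
(5,6): no bracket -> illegal
(6,1): no bracket -> illegal
(6,2): no bracket -> illegal
(6,3): no bracket -> illegal

Answer: (3,5) (5,1) (5,5)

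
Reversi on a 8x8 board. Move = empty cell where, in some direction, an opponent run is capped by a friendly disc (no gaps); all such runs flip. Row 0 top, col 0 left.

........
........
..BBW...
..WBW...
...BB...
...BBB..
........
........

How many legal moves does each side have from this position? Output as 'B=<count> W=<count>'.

-- B to move --
(1,3): no bracket -> illegal
(1,4): flips 2 -> legal
(1,5): flips 1 -> legal
(2,1): flips 1 -> legal
(2,5): flips 2 -> legal
(3,1): flips 1 -> legal
(3,5): flips 1 -> legal
(4,1): flips 1 -> legal
(4,2): flips 1 -> legal
(4,5): flips 1 -> legal
B mobility = 9
-- W to move --
(1,1): no bracket -> illegal
(1,2): flips 2 -> legal
(1,3): no bracket -> illegal
(1,4): flips 1 -> legal
(2,1): flips 2 -> legal
(3,1): no bracket -> illegal
(3,5): no bracket -> illegal
(4,2): flips 1 -> legal
(4,5): no bracket -> illegal
(4,6): no bracket -> illegal
(5,2): flips 1 -> legal
(5,6): no bracket -> illegal
(6,2): no bracket -> illegal
(6,3): no bracket -> illegal
(6,4): flips 2 -> legal
(6,5): flips 2 -> legal
(6,6): no bracket -> illegal
W mobility = 7

Answer: B=9 W=7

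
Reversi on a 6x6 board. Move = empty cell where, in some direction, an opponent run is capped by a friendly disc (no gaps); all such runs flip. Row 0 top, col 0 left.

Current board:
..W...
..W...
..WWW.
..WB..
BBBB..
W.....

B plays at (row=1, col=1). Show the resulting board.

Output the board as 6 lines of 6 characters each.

Place B at (1,1); scan 8 dirs for brackets.
Dir NW: first cell '.' (not opp) -> no flip
Dir N: first cell '.' (not opp) -> no flip
Dir NE: opp run (0,2), next=edge -> no flip
Dir W: first cell '.' (not opp) -> no flip
Dir E: opp run (1,2), next='.' -> no flip
Dir SW: first cell '.' (not opp) -> no flip
Dir S: first cell '.' (not opp) -> no flip
Dir SE: opp run (2,2) capped by B -> flip
All flips: (2,2)

Answer: ..W...
.BW...
..BWW.
..WB..
BBBB..
W.....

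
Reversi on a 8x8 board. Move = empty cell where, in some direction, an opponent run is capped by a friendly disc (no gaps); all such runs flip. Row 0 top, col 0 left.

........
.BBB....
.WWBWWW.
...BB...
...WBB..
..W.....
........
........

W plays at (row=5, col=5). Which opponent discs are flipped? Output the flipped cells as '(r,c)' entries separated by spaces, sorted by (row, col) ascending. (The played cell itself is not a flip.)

Dir NW: opp run (4,4) (3,3) capped by W -> flip
Dir N: opp run (4,5), next='.' -> no flip
Dir NE: first cell '.' (not opp) -> no flip
Dir W: first cell '.' (not opp) -> no flip
Dir E: first cell '.' (not opp) -> no flip
Dir SW: first cell '.' (not opp) -> no flip
Dir S: first cell '.' (not opp) -> no flip
Dir SE: first cell '.' (not opp) -> no flip

Answer: (3,3) (4,4)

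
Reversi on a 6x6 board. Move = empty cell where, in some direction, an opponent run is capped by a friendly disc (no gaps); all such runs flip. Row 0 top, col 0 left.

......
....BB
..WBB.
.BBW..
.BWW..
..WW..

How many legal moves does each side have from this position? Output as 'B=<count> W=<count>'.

-- B to move --
(1,1): no bracket -> illegal
(1,2): flips 1 -> legal
(1,3): flips 1 -> legal
(2,1): flips 1 -> legal
(3,4): flips 1 -> legal
(4,4): flips 2 -> legal
(5,1): flips 2 -> legal
(5,4): flips 1 -> legal
B mobility = 7
-- W to move --
(0,3): no bracket -> illegal
(0,4): no bracket -> illegal
(0,5): no bracket -> illegal
(1,2): no bracket -> illegal
(1,3): flips 1 -> legal
(2,0): flips 1 -> legal
(2,1): flips 1 -> legal
(2,5): flips 2 -> legal
(3,0): flips 3 -> legal
(3,4): no bracket -> illegal
(3,5): no bracket -> illegal
(4,0): flips 2 -> legal
(5,0): no bracket -> illegal
(5,1): no bracket -> illegal
W mobility = 6

Answer: B=7 W=6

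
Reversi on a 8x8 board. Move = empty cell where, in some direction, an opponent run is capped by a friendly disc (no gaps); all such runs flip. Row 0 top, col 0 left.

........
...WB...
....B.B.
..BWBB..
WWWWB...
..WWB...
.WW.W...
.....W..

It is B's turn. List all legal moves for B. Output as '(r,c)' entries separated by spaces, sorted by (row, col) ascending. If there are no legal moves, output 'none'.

(0,2): flips 1 -> legal
(0,3): no bracket -> illegal
(0,4): no bracket -> illegal
(1,2): flips 1 -> legal
(2,2): flips 1 -> legal
(2,3): no bracket -> illegal
(3,0): no bracket -> illegal
(3,1): no bracket -> illegal
(5,0): flips 1 -> legal
(5,1): flips 4 -> legal
(5,5): no bracket -> illegal
(6,0): no bracket -> illegal
(6,3): no bracket -> illegal
(6,5): no bracket -> illegal
(6,6): no bracket -> illegal
(7,0): flips 3 -> legal
(7,1): flips 2 -> legal
(7,2): flips 3 -> legal
(7,3): no bracket -> illegal
(7,4): flips 1 -> legal
(7,6): no bracket -> illegal

Answer: (0,2) (1,2) (2,2) (5,0) (5,1) (7,0) (7,1) (7,2) (7,4)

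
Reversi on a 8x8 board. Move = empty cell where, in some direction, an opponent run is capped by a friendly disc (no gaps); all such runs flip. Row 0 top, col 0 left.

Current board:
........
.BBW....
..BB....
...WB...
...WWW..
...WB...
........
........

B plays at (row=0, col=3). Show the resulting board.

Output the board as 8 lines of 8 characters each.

Answer: ...B....
.BBB....
..BB....
...WB...
...WWW..
...WB...
........
........

Derivation:
Place B at (0,3); scan 8 dirs for brackets.
Dir NW: edge -> no flip
Dir N: edge -> no flip
Dir NE: edge -> no flip
Dir W: first cell '.' (not opp) -> no flip
Dir E: first cell '.' (not opp) -> no flip
Dir SW: first cell 'B' (not opp) -> no flip
Dir S: opp run (1,3) capped by B -> flip
Dir SE: first cell '.' (not opp) -> no flip
All flips: (1,3)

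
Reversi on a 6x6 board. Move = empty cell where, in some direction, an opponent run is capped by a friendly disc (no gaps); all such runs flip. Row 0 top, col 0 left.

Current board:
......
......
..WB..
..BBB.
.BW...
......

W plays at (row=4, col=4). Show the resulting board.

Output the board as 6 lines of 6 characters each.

Answer: ......
......
..WB..
..BWB.
.BW.W.
......

Derivation:
Place W at (4,4); scan 8 dirs for brackets.
Dir NW: opp run (3,3) capped by W -> flip
Dir N: opp run (3,4), next='.' -> no flip
Dir NE: first cell '.' (not opp) -> no flip
Dir W: first cell '.' (not opp) -> no flip
Dir E: first cell '.' (not opp) -> no flip
Dir SW: first cell '.' (not opp) -> no flip
Dir S: first cell '.' (not opp) -> no flip
Dir SE: first cell '.' (not opp) -> no flip
All flips: (3,3)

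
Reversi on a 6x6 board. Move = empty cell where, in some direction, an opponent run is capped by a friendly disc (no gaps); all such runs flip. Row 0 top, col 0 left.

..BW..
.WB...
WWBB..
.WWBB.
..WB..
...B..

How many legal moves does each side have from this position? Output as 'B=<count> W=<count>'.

Answer: B=8 W=7

Derivation:
-- B to move --
(0,0): flips 1 -> legal
(0,1): no bracket -> illegal
(0,4): flips 1 -> legal
(1,0): flips 3 -> legal
(1,3): no bracket -> illegal
(1,4): no bracket -> illegal
(3,0): flips 3 -> legal
(4,0): flips 1 -> legal
(4,1): flips 2 -> legal
(5,1): flips 1 -> legal
(5,2): flips 2 -> legal
B mobility = 8
-- W to move --
(0,1): flips 1 -> legal
(1,3): flips 2 -> legal
(1,4): flips 1 -> legal
(2,4): flips 3 -> legal
(2,5): no bracket -> illegal
(3,5): flips 2 -> legal
(4,4): flips 3 -> legal
(4,5): no bracket -> illegal
(5,2): no bracket -> illegal
(5,4): flips 1 -> legal
W mobility = 7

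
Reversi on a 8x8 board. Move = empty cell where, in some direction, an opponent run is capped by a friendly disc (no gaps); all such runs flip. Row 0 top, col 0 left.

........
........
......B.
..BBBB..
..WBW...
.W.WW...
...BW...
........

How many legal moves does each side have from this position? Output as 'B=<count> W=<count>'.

Answer: B=8 W=8

Derivation:
-- B to move --
(3,1): no bracket -> illegal
(4,0): no bracket -> illegal
(4,1): flips 1 -> legal
(4,5): flips 2 -> legal
(5,0): no bracket -> illegal
(5,2): flips 1 -> legal
(5,5): flips 1 -> legal
(6,0): flips 2 -> legal
(6,1): no bracket -> illegal
(6,2): flips 2 -> legal
(6,5): flips 2 -> legal
(7,3): no bracket -> illegal
(7,4): flips 3 -> legal
(7,5): no bracket -> illegal
B mobility = 8
-- W to move --
(1,5): no bracket -> illegal
(1,6): no bracket -> illegal
(1,7): flips 2 -> legal
(2,1): flips 2 -> legal
(2,2): flips 2 -> legal
(2,3): flips 2 -> legal
(2,4): flips 2 -> legal
(2,5): no bracket -> illegal
(2,7): no bracket -> illegal
(3,1): no bracket -> illegal
(3,6): no bracket -> illegal
(3,7): no bracket -> illegal
(4,1): no bracket -> illegal
(4,5): no bracket -> illegal
(4,6): no bracket -> illegal
(5,2): no bracket -> illegal
(6,2): flips 1 -> legal
(7,2): flips 1 -> legal
(7,3): flips 1 -> legal
(7,4): no bracket -> illegal
W mobility = 8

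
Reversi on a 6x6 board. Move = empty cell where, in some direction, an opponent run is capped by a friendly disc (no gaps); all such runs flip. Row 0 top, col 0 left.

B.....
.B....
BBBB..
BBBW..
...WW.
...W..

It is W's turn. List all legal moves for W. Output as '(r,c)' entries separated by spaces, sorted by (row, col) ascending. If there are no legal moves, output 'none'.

(0,1): no bracket -> illegal
(0,2): no bracket -> illegal
(1,0): flips 2 -> legal
(1,2): no bracket -> illegal
(1,3): flips 1 -> legal
(1,4): no bracket -> illegal
(2,4): no bracket -> illegal
(3,4): no bracket -> illegal
(4,0): no bracket -> illegal
(4,1): no bracket -> illegal
(4,2): no bracket -> illegal

Answer: (1,0) (1,3)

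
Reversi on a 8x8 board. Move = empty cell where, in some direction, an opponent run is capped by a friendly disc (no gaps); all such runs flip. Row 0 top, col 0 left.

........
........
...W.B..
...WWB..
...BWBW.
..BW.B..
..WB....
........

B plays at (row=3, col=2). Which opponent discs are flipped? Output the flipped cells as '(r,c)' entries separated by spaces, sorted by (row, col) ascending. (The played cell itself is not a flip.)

Answer: (3,3) (3,4)

Derivation:
Dir NW: first cell '.' (not opp) -> no flip
Dir N: first cell '.' (not opp) -> no flip
Dir NE: opp run (2,3), next='.' -> no flip
Dir W: first cell '.' (not opp) -> no flip
Dir E: opp run (3,3) (3,4) capped by B -> flip
Dir SW: first cell '.' (not opp) -> no flip
Dir S: first cell '.' (not opp) -> no flip
Dir SE: first cell 'B' (not opp) -> no flip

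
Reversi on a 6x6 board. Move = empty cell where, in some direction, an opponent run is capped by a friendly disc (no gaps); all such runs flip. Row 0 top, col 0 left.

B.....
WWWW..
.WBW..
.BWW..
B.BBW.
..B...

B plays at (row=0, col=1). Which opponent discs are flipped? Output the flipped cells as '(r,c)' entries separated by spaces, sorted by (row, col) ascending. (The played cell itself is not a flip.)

Dir NW: edge -> no flip
Dir N: edge -> no flip
Dir NE: edge -> no flip
Dir W: first cell 'B' (not opp) -> no flip
Dir E: first cell '.' (not opp) -> no flip
Dir SW: opp run (1,0), next=edge -> no flip
Dir S: opp run (1,1) (2,1) capped by B -> flip
Dir SE: opp run (1,2) (2,3), next='.' -> no flip

Answer: (1,1) (2,1)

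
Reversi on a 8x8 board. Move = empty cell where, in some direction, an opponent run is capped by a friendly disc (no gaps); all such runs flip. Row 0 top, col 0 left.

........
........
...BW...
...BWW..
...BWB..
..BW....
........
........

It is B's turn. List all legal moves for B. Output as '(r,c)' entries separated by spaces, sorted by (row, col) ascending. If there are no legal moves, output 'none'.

(1,3): no bracket -> illegal
(1,4): no bracket -> illegal
(1,5): flips 1 -> legal
(2,5): flips 3 -> legal
(2,6): no bracket -> illegal
(3,6): flips 2 -> legal
(4,2): no bracket -> illegal
(4,6): no bracket -> illegal
(5,4): flips 1 -> legal
(5,5): flips 1 -> legal
(6,2): no bracket -> illegal
(6,3): flips 1 -> legal
(6,4): no bracket -> illegal

Answer: (1,5) (2,5) (3,6) (5,4) (5,5) (6,3)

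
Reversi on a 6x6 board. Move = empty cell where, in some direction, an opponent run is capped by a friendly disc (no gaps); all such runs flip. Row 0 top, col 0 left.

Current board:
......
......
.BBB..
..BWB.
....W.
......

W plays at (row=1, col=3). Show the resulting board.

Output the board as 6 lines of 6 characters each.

Answer: ......
...W..
.BBW..
..BWB.
....W.
......

Derivation:
Place W at (1,3); scan 8 dirs for brackets.
Dir NW: first cell '.' (not opp) -> no flip
Dir N: first cell '.' (not opp) -> no flip
Dir NE: first cell '.' (not opp) -> no flip
Dir W: first cell '.' (not opp) -> no flip
Dir E: first cell '.' (not opp) -> no flip
Dir SW: opp run (2,2), next='.' -> no flip
Dir S: opp run (2,3) capped by W -> flip
Dir SE: first cell '.' (not opp) -> no flip
All flips: (2,3)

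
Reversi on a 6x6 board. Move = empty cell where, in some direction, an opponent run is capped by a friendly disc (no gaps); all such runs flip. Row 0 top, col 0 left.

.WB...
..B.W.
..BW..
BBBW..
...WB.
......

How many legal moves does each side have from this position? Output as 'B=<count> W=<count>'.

-- B to move --
(0,0): flips 1 -> legal
(0,3): no bracket -> illegal
(0,4): no bracket -> illegal
(0,5): flips 2 -> legal
(1,0): no bracket -> illegal
(1,1): no bracket -> illegal
(1,3): no bracket -> illegal
(1,5): no bracket -> illegal
(2,4): flips 1 -> legal
(2,5): no bracket -> illegal
(3,4): flips 2 -> legal
(4,2): flips 1 -> legal
(5,2): no bracket -> illegal
(5,3): no bracket -> illegal
(5,4): flips 1 -> legal
B mobility = 6
-- W to move --
(0,3): flips 1 -> legal
(1,1): flips 1 -> legal
(1,3): no bracket -> illegal
(2,0): no bracket -> illegal
(2,1): flips 2 -> legal
(3,4): no bracket -> illegal
(3,5): no bracket -> illegal
(4,0): no bracket -> illegal
(4,1): flips 1 -> legal
(4,2): no bracket -> illegal
(4,5): flips 1 -> legal
(5,3): no bracket -> illegal
(5,4): no bracket -> illegal
(5,5): flips 1 -> legal
W mobility = 6

Answer: B=6 W=6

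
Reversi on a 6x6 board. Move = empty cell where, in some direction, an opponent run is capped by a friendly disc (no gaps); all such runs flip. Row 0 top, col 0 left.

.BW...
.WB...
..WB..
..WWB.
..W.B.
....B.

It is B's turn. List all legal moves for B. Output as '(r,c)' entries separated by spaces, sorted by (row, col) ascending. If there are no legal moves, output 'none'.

Answer: (0,0) (0,3) (1,0) (2,1) (3,1) (4,1) (4,3) (5,2)

Derivation:
(0,0): flips 3 -> legal
(0,3): flips 1 -> legal
(1,0): flips 1 -> legal
(1,3): no bracket -> illegal
(2,0): no bracket -> illegal
(2,1): flips 2 -> legal
(2,4): no bracket -> illegal
(3,1): flips 2 -> legal
(4,1): flips 1 -> legal
(4,3): flips 1 -> legal
(5,1): no bracket -> illegal
(5,2): flips 3 -> legal
(5,3): no bracket -> illegal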